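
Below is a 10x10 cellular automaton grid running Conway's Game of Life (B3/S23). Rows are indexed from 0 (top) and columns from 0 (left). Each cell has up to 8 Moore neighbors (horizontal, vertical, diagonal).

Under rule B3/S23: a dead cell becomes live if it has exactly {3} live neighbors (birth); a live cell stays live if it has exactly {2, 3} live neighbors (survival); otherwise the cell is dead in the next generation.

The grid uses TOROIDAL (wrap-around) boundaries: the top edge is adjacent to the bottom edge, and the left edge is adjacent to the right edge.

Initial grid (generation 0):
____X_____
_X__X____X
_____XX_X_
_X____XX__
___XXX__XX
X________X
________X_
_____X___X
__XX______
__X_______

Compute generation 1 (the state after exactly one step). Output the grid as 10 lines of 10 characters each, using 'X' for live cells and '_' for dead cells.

Simulating step by step:
Generation 0 (given above): 23 live cells
Generation 1: 20 live cells
(generation 1 grid is the final answer)

Answer: ___X______
____X_____
X____XX_X_
_________X
____XXXXXX
X___X_____
X_______X_
__________
__XX______
__X_______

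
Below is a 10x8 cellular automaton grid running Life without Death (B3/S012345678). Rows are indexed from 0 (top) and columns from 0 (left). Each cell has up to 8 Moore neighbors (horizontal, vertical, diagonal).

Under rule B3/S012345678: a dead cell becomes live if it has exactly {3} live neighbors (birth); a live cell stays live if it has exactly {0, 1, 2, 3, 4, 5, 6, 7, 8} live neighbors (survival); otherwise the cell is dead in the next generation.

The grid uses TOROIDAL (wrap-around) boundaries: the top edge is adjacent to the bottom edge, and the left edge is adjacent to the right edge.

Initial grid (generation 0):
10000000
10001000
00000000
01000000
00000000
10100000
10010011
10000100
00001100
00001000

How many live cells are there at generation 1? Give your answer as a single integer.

Answer: 18

Derivation:
Simulating step by step:
Generation 0 (given above): 15 live cells
Generation 1: 18 live cells
10000000
10001000
00000000
01000000
01000000
11100000
10010011
10000100
00001100
00001100
Population at generation 1: 18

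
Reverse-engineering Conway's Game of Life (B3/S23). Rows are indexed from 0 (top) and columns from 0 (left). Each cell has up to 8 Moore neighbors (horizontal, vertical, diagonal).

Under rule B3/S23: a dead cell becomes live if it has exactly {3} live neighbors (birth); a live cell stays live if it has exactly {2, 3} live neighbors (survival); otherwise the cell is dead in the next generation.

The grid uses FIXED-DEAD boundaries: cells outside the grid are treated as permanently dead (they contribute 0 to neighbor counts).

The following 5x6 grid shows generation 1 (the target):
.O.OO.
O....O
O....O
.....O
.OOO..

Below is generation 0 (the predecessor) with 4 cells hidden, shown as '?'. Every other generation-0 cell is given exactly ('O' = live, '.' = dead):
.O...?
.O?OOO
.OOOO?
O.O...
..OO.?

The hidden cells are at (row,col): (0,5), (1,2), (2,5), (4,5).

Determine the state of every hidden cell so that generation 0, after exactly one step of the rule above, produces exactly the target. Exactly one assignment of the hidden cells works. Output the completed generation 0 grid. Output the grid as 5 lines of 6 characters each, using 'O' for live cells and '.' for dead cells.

Answer: .O....
.OOOOO
.OOOOO
O.O...
..OO.O

Derivation:
Hidden generation-0 cells (in order): (0,5), (1,2), (2,5), (4,5).
A hidden cell only influences target cells in its own 3x3 neighborhood. Try each of the 2^4 = 16 assignments, step the completed generation 0 forward once under B3/S23, and compare with the target:
  (0,5)=. (1,2)=. (2,5)=. (4,5)=. -> step gives (0,1)='.' but target has 'O' -> reject
  (0,5)=. (1,2)=. (2,5)=. (4,5)=O -> step gives (0,1)='.' but target has 'O' -> reject
  (0,5)=. (1,2)=. (2,5)=O (4,5)=. -> step gives (0,1)='.' but target has 'O' -> reject
  (0,5)=. (1,2)=. (2,5)=O (4,5)=O -> step gives (0,1)='.' but target has 'O' -> reject
  (0,5)=. (1,2)=O (2,5)=. (4,5)=. -> step gives (3,4)='O' but target has '.' -> reject
  (0,5)=. (1,2)=O (2,5)=. (4,5)=O -> step gives (3,5)='.' but target has 'O' -> reject
  (0,5)=. (1,2)=O (2,5)=O (4,5)=. -> step gives (3,5)='.' but target has 'O' -> reject
  (0,5)=. (1,2)=O (2,5)=O (4,5)=O -> step reproduces the target at every cell -> ACCEPT
  (0,5)=O (1,2)=. (2,5)=. (4,5)=. -> step gives (0,1)='.' but target has 'O' -> reject
  (0,5)=O (1,2)=. (2,5)=. (4,5)=O -> step gives (0,1)='.' but target has 'O' -> reject
  (0,5)=O (1,2)=. (2,5)=O (4,5)=. -> step gives (0,1)='.' but target has 'O' -> reject
  (0,5)=O (1,2)=. (2,5)=O (4,5)=O -> step gives (0,1)='.' but target has 'O' -> reject
  (0,5)=O (1,2)=O (2,5)=. (4,5)=. -> step gives (0,4)='.' but target has 'O' -> reject
  (0,5)=O (1,2)=O (2,5)=. (4,5)=O -> step gives (0,4)='.' but target has 'O' -> reject
  (0,5)=O (1,2)=O (2,5)=O (4,5)=. -> step gives (0,4)='.' but target has 'O' -> reject
  (0,5)=O (1,2)=O (2,5)=O (4,5)=O -> step gives (0,4)='.' but target has 'O' -> reject
Unique solution: (0,5)=dead, (1,2)=live, (2,5)=live, (4,5)=live.
Check: live-neighbor counts of every cell in the completed generation 0:
224332
346553
356653
155653
132220
Applying B3/S23 to generation 0 with these counts gives:
.O.OO.
O....O
O....O
.....O
.OOO..
which matches the target exactly.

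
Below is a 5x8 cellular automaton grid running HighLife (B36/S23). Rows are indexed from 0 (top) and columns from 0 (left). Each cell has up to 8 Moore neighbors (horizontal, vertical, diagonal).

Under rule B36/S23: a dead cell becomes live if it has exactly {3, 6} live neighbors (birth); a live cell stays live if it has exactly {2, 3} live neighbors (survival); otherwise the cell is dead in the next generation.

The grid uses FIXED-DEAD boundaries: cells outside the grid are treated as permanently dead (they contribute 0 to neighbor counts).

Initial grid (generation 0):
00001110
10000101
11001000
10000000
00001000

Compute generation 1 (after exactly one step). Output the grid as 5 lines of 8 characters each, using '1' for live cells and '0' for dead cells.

Simulating step by step:
Generation 0 (given above): 11 live cells
Generation 1: 9 live cells
(generation 1 grid is the final answer)

Answer: 00001110
11000000
11000000
11000000
00000000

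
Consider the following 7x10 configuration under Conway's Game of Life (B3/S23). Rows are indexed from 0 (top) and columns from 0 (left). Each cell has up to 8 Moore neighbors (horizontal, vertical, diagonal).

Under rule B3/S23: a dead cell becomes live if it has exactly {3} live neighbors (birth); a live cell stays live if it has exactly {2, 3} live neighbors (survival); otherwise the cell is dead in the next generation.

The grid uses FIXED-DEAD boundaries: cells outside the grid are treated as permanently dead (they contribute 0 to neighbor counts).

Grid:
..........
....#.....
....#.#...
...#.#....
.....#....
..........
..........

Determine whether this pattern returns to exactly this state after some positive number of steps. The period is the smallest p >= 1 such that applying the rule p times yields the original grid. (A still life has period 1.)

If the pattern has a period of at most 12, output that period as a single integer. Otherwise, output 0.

Simulating and comparing each generation to the original:
Gen 0 (original, given above): 6 live cells
Gen 1: 6 live cells, differs from original
Gen 2: 6 live cells, MATCHES original -> period = 2

Answer: 2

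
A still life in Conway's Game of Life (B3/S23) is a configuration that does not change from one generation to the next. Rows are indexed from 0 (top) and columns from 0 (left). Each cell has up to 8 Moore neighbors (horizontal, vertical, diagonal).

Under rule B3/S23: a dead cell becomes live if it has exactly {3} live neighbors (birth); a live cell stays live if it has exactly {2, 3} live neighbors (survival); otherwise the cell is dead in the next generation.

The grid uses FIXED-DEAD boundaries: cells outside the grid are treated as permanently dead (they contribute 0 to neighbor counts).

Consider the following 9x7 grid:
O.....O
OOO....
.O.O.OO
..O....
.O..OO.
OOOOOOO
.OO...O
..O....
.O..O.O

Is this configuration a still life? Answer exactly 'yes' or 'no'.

Answer: no

Derivation:
Compute generation 1 and compare to generation 0 (given above):
Generation 1:
O......
O.O..OO
O..O...
.OOO..O
O.....O
O.....O
O...O.O
..OO.O.
.......
Cell (0,6) differs: gen0=1 vs gen1=0 -> NOT a still life.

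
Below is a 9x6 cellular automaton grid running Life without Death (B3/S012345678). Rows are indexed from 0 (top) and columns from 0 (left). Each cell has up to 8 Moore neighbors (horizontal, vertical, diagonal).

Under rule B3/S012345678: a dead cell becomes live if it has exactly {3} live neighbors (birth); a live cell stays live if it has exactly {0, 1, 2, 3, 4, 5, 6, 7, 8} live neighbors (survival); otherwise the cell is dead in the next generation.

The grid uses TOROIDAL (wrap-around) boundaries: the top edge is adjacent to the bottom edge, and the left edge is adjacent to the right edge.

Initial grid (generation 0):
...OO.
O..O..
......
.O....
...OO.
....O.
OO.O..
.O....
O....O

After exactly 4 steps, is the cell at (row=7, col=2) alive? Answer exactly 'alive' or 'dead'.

Answer: alive

Derivation:
Simulating step by step:
Generation 0 (given above): 14 live cells
Generation 1: 22 live cells
O..OO.
O..OO.
......
.O....
...OO.
..O.OO
OOOO..
.OO..O
O...OO
Generation 2: 27 live cells
OO.OO.
O..OO.
......
.O....
..OOOO
O.O.OO
OOOO..
.OO..O
O.O.OO
Generation 3: 32 live cells
OO.OO.
OOOOO.
......
.OOOO.
..OOOO
O.O.OO
OOOO..
.OO..O
O.O.OO
Generation 4: 35 live cells
OO.OO.
OOOOO.
O....O
.OOOOO
..OOOO
O.O.OO
OOOO..
.OO..O
O.O.OO

Cell (7,2) at generation 4: 1 -> alive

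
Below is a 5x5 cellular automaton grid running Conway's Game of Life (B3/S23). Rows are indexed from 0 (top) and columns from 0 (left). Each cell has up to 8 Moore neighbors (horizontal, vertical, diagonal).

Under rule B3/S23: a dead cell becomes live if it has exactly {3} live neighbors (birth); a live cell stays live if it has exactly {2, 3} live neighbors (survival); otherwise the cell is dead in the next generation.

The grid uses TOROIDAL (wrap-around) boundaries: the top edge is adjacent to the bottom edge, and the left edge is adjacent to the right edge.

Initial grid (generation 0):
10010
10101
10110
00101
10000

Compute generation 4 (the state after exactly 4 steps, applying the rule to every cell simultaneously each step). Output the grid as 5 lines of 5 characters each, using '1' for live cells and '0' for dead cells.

Simulating step by step:
Generation 0 (given above): 11 live cells
Generation 1: 12 live cells
10010
10100
10100
10101
11010
Generation 2: 9 live cells
10010
10110
10100
00100
00010
Generation 3: 13 live cells
01010
10110
00101
01110
00111
Generation 4: 9 live cells
(generation 4 grid is the final answer)

Answer: 11000
10000
10001
11000
10001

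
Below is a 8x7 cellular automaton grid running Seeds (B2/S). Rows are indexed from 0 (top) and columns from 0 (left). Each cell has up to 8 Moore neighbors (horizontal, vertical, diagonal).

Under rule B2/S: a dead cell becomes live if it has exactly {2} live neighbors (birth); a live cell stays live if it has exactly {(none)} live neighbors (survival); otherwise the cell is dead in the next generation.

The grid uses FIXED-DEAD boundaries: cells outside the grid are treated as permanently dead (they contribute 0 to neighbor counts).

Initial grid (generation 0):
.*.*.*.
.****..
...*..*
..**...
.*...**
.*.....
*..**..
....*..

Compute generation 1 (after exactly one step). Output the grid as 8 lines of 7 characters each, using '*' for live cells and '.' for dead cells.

Answer: *......
*.....*
.....*.
.*.....
*..**..
...*..*
.**..*.
.....*.

Derivation:
Simulating step by step:
Generation 0 (given above): 19 live cells
Generation 1: 14 live cells
(generation 1 grid is the final answer)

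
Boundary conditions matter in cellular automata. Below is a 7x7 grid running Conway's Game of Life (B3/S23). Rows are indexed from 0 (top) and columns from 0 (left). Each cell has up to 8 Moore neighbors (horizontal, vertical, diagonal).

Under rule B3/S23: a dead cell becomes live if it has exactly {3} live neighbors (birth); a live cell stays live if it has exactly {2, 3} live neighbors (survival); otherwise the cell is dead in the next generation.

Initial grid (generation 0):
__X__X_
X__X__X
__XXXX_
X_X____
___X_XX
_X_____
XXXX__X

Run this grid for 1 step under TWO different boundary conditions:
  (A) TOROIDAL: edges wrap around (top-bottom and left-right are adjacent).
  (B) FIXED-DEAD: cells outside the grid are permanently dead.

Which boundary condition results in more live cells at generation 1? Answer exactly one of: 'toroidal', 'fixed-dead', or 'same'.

Under TOROIDAL boundary, generation 1:
____XX_
_X____X
X_X_XX_
_XX____
XXX___X
_X_XXX_
X__X__X
Population = 21

Under FIXED-DEAD boundary, generation 1:
_______
_X____X
__X_XX_
_XX___X
_XX____
XX_XXXX
XXX____
Population = 19

Comparison: toroidal=21, fixed-dead=19 -> toroidal

Answer: toroidal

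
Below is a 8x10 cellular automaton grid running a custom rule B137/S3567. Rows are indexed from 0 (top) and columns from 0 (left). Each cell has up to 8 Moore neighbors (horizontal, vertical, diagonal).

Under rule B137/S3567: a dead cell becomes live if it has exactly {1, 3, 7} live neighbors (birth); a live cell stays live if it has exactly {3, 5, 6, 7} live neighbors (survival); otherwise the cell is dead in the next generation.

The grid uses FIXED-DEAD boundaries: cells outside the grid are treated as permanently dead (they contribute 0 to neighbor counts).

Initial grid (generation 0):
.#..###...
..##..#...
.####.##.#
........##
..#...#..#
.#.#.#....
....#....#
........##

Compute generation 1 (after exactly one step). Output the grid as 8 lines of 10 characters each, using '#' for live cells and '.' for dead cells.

Simulating step by step:
Generation 0 (given above): 26 live cells
Generation 1: 30 live cells
(generation 1 grid is the final answer)

Answer: #.##.#....
..##.....#
#....#.#..
##...##..#
#.......#.
#.#.#..#..
##....###.
...###.#..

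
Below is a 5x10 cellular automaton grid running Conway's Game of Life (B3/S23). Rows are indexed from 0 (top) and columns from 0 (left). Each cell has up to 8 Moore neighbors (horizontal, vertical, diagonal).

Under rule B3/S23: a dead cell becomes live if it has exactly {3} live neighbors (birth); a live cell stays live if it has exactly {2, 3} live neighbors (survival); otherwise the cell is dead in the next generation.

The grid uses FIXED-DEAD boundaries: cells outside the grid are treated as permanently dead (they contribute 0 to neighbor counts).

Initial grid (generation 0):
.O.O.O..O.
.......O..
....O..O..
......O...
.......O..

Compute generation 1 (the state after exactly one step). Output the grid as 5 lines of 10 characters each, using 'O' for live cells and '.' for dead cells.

Answer: ..........
....O.OOO.
......OO..
......OO..
..........

Derivation:
Simulating step by step:
Generation 0 (given above): 9 live cells
Generation 1: 8 live cells
(generation 1 grid is the final answer)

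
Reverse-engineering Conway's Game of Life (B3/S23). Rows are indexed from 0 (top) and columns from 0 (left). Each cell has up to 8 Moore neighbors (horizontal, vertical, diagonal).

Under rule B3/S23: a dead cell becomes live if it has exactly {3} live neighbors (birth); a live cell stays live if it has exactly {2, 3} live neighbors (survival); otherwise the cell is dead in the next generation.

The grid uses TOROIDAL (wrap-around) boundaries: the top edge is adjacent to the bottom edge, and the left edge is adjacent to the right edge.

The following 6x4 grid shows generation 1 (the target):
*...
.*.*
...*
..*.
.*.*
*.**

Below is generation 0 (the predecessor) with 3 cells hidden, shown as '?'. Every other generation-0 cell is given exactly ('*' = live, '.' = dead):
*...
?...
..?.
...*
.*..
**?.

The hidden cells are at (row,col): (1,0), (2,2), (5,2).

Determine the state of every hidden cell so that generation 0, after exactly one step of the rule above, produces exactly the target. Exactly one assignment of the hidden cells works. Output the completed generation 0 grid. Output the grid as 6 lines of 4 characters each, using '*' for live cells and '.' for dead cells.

Answer: *...
*...
..*.
...*
.*..
***.

Derivation:
Hidden generation-0 cells (in order): (1,0), (2,2), (5,2).
A hidden cell only influences target cells in its own 3x3 neighborhood. Try each of the 2^3 = 8 assignments, step the completed generation 0 forward once under B3/S23, and compare with the target:
  (1,0)=. (2,2)=. (5,2)=. -> step gives (0,1)='*' but target has '.' -> reject
  (1,0)=. (2,2)=. (5,2)=* -> step gives (0,3)='*' but target has '.' -> reject
  (1,0)=. (2,2)=* (5,2)=. -> step gives (0,1)='*' but target has '.' -> reject
  (1,0)=. (2,2)=* (5,2)=* -> step gives (0,3)='*' but target has '.' -> reject
  (1,0)=* (2,2)=. (5,2)=. -> step gives (0,3)='*' but target has '.' -> reject
  (1,0)=* (2,2)=. (5,2)=* -> step gives (1,1)='.' but target has '*' -> reject
  (1,0)=* (2,2)=* (5,2)=. -> step gives (0,3)='*' but target has '.' -> reject
  (1,0)=* (2,2)=* (5,2)=* -> step reproduces the target at every cell -> ACCEPT
Unique solution: (1,0)=live, (2,2)=live, (5,2)=live.
Check: live-neighbor counts of every cell in the completed generation 0:
3524
1313
2213
2231
4343
3423
Applying B3/S23 to generation 0 with these counts gives:
*...
.*.*
...*
..*.
.*.*
*.**
which matches the target exactly.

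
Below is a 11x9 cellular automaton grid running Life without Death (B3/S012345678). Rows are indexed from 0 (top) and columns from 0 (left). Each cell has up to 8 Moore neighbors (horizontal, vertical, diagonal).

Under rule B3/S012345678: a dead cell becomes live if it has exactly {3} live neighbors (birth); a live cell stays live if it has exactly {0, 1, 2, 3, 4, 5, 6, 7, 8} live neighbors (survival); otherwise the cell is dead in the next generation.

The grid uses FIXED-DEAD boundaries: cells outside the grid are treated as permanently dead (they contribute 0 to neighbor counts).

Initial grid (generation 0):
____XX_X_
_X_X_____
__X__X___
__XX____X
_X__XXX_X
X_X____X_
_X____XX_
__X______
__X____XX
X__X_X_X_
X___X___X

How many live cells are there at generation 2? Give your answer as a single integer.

Answer: 65

Derivation:
Simulating step by step:
Generation 0 (given above): 32 live cells
Generation 1: 51 live cells
____XX_X_
_XXX_XX__
_XX_XX___
_XXX__XXX
_X__XXX_X
X_X____XX
_XX___XX_
_XX___X_X
_XXX__XXX
XX_XXXXX_
X___X___X
Generation 2: 65 live cells
__XXXX_X_
_XXX_XX__
XXX_XX___
XXXX__XXX
XX__XXX_X
X_XX___XX
XXXX__XX_
XXX__XX_X
_XXX__XXX
XX_XXXXX_
XX_XX_XXX
Population at generation 2: 65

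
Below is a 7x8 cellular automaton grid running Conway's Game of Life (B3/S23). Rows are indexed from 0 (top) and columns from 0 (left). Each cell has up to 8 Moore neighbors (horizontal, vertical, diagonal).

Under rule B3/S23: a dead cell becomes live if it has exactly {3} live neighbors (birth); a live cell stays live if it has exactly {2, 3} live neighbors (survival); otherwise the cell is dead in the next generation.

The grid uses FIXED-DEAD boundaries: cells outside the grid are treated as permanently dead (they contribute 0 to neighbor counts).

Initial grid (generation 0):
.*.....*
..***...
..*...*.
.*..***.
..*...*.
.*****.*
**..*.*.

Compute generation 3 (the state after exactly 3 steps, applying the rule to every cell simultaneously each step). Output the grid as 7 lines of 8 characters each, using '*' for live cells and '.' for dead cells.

Answer: ........
........
......**
**.*....
...***..
....**.*
**...*..

Derivation:
Simulating step by step:
Generation 0 (given above): 23 live cells
Generation 1: 21 live cells
..**....
.***....
.**...*.
.***..**
.......*
*...*..*
**..*.*.
Generation 2: 21 live cells
.*.*....
........
*.....**
.*.*..**
.***...*
**...***
**...*..
Generation 3: 14 live cells
(generation 3 grid is the final answer)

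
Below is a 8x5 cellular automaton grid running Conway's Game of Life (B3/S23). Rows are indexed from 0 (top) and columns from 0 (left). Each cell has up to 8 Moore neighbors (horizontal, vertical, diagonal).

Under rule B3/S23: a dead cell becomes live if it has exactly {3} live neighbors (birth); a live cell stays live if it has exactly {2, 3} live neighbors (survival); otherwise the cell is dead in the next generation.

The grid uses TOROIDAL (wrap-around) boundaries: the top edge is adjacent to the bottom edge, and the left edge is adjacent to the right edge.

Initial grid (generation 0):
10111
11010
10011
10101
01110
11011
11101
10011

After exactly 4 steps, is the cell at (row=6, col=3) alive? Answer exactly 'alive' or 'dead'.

Simulating step by step:
Generation 0 (given above): 27 live cells
Generation 1: 0 live cells
00000
00000
00000
00000
00000
00000
00000
00000
Generation 2: 0 live cells
00000
00000
00000
00000
00000
00000
00000
00000
Generation 3: 0 live cells
00000
00000
00000
00000
00000
00000
00000
00000
Generation 4: 0 live cells
00000
00000
00000
00000
00000
00000
00000
00000

Cell (6,3) at generation 4: 0 -> dead

Answer: dead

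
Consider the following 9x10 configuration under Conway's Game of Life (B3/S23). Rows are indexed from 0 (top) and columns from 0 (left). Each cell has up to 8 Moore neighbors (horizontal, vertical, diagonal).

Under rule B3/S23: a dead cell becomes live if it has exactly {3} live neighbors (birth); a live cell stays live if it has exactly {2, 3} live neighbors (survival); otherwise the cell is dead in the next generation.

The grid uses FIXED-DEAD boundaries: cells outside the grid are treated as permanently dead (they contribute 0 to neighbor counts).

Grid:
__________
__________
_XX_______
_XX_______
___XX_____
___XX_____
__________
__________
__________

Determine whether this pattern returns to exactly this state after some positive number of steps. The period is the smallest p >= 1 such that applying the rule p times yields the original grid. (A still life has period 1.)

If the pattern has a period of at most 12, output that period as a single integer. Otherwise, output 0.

Answer: 2

Derivation:
Simulating and comparing each generation to the original:
Gen 0 (original, given above): 8 live cells
Gen 1: 6 live cells, differs from original
Gen 2: 8 live cells, MATCHES original -> period = 2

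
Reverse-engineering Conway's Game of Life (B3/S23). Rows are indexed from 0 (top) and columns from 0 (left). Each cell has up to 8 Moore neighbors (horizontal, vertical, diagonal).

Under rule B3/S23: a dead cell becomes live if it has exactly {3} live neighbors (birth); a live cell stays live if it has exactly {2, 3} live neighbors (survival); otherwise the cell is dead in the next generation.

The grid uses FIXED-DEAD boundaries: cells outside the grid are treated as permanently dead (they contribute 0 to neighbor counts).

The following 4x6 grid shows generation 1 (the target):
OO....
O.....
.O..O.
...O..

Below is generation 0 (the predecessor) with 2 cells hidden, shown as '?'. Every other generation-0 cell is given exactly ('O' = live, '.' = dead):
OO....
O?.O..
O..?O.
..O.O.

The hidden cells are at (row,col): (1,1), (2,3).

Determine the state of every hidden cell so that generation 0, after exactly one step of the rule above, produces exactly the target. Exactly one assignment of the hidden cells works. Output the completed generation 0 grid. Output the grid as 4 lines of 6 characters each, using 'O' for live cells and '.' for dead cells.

Hidden generation-0 cells (in order): (1,1), (2,3).
A hidden cell only influences target cells in its own 3x3 neighborhood. Try each of the 2^2 = 4 assignments, step the completed generation 0 forward once under B3/S23, and compare with the target:
  (1,1)=. (2,3)=. -> step reproduces the target at every cell -> ACCEPT
  (1,1)=. (2,3)=O -> step gives (1,2)='O' but target has '.' -> reject
  (1,1)=O (2,3)=. -> step gives (0,2)='O' but target has '.' -> reject
  (1,1)=O (2,3)=O -> step gives (0,2)='O' but target has '.' -> reject
Unique solution: (1,1)=dead, (2,3)=dead.
Check: live-neighbor counts of every cell in the completed generation 0:
222110
342121
132422
120312
Applying B3/S23 to generation 0 with these counts gives:
OO....
O.....
.O..O.
...O..
which matches the target exactly.

Answer: OO....
O..O..
O...O.
..O.O.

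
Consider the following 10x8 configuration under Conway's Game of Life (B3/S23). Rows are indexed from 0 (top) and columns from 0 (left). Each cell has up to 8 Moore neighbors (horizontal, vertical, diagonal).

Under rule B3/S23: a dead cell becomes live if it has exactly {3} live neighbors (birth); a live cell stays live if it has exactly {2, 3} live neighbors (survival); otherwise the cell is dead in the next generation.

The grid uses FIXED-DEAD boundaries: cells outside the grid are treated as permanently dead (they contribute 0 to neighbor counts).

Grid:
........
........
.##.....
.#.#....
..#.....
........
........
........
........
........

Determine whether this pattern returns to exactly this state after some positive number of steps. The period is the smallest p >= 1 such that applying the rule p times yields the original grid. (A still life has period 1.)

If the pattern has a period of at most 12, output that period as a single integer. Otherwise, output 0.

Simulating and comparing each generation to the original:
Gen 0 (original, given above): 5 live cells
Gen 1: 5 live cells, MATCHES original -> period = 1

Answer: 1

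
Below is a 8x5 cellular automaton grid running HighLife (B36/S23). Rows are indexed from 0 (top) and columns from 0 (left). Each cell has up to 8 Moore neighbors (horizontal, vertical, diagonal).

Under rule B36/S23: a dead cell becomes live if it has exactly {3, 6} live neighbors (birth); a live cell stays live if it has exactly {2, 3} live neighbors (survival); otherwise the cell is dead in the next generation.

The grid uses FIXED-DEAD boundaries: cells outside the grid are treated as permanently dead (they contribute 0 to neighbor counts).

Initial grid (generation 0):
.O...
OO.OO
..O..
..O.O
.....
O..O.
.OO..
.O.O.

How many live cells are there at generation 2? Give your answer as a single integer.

Answer: 18

Derivation:
Simulating step by step:
Generation 0 (given above): 14 live cells
Generation 1: 16 live cells
OOO..
OO.O.
..O.O
...O.
...O.
.OO..
OO.O.
.O...
Generation 2: 18 live cells
O.O..
O..O.
.OO.O
..OOO
...O.
OO.O.
O....
OOO..
Population at generation 2: 18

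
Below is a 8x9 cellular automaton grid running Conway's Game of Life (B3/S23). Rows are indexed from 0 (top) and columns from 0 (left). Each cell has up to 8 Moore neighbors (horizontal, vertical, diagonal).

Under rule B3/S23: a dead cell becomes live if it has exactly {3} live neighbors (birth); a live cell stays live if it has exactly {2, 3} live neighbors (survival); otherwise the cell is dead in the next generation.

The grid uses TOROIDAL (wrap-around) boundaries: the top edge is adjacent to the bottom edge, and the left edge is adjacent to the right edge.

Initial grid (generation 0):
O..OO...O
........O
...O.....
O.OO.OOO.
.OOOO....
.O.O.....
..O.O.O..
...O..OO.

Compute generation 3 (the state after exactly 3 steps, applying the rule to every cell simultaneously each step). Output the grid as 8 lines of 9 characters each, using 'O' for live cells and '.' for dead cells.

Answer: ...O.....
...O.O...
OOO....OO
O..O...OO
.........
OO..O....
...O....O
.....O...

Derivation:
Simulating step by step:
Generation 0 (given above): 24 live cells
Generation 1: 30 live cells
O..OO...O
O..OO...O
..OOO.OOO
.....OO..
O....OO..
.O...O...
..O.OOOO.
..O...OOO
Generation 2: 22 live cells
.OO.OO...
.O.......
O.O...O.O
...O....O
....O....
.O.....O.
.OOOO...O
OOO......
Generation 3: 18 live cells
(generation 3 grid is the final answer)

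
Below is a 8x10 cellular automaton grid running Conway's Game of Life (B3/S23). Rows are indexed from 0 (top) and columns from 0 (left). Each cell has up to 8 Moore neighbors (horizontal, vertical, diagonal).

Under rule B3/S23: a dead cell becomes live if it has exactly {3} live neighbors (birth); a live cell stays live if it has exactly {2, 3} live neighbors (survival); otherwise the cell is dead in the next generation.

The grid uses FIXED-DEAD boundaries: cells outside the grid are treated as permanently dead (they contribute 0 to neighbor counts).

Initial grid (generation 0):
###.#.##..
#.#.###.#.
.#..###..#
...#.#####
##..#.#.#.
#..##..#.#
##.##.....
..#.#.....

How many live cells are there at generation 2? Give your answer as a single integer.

Simulating step by step:
Generation 0 (given above): 39 live cells
Generation 1: 27 live cells
#.#.#.##..
#.#.....#.
.##......#
####.....#
###.......
.......##.
##...#....
.##.#.....
Generation 2: 19 live cells
...#...#..
#.#....##.
........##
...#......
#..#....#.
..#.......
###.......
###.......
Population at generation 2: 19

Answer: 19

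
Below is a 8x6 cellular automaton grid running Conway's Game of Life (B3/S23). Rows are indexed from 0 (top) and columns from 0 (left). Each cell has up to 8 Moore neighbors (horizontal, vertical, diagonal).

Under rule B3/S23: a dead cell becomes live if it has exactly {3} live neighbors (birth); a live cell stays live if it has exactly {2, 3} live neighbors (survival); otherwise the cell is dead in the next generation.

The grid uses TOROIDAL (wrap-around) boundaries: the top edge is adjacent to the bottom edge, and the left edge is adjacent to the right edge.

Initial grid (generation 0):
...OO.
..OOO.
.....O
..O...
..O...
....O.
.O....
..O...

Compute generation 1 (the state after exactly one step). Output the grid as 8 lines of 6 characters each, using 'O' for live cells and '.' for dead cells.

Simulating step by step:
Generation 0 (given above): 11 live cells
Generation 1: 8 live cells
(generation 1 grid is the final answer)

Answer: ....O.
..O..O
..O.O.
......
...O..
......
......
..OO..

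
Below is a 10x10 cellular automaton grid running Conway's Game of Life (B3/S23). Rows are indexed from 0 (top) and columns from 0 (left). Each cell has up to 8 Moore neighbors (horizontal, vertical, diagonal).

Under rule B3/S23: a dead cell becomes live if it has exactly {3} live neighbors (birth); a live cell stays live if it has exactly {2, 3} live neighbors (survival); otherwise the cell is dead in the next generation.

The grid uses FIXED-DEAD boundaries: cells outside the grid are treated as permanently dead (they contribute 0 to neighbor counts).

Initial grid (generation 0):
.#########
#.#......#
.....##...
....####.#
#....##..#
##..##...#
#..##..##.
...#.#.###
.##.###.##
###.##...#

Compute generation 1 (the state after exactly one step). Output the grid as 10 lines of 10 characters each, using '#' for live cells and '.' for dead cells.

Answer: .#########
..#......#
....#..##.
....#..##.
##.....#.#
##.#...#.#
####...#..
.#........
#.........
#.#.#.#.##

Derivation:
Simulating step by step:
Generation 0 (given above): 51 live cells
Generation 1: 39 live cells
(generation 1 grid is the final answer)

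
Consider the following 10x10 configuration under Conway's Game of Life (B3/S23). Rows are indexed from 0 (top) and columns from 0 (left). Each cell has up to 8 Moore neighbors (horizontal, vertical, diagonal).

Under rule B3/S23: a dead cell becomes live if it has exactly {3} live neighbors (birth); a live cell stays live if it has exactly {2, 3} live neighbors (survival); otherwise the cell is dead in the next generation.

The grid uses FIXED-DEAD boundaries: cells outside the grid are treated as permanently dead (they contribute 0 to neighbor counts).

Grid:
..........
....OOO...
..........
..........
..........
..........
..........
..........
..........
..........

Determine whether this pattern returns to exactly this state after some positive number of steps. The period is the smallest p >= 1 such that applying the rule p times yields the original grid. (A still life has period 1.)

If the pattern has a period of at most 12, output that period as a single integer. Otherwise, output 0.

Simulating and comparing each generation to the original:
Gen 0 (original, given above): 3 live cells
Gen 1: 3 live cells, differs from original
Gen 2: 3 live cells, MATCHES original -> period = 2

Answer: 2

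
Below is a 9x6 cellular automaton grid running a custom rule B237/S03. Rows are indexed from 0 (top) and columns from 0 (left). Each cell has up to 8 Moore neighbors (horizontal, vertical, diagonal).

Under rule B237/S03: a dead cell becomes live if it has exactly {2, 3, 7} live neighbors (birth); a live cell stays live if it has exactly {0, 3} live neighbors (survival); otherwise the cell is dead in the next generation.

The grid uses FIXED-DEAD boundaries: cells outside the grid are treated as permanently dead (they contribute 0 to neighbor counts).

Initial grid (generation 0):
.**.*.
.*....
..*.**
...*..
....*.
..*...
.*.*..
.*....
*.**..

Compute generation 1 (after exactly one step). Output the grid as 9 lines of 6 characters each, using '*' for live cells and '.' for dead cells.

Simulating step by step:
Generation 0 (given above): 16 live cells
Generation 1: 23 live cells
(generation 1 grid is the final answer)

Answer: *..**.
**..**
.*.*..
..**.*
..**..
.*.**.
*.....
**.**.
.*....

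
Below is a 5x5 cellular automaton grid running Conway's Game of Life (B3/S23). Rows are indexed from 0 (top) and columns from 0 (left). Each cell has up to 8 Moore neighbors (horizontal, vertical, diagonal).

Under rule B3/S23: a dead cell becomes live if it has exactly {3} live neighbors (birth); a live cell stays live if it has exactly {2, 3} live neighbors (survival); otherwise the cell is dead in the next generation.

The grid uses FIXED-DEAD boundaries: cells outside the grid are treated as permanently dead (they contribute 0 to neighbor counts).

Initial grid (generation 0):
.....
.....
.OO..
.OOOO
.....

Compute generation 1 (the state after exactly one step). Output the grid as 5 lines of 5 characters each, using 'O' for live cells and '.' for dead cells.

Answer: .....
.....
.O...
.O.O.
..OO.

Derivation:
Simulating step by step:
Generation 0 (given above): 6 live cells
Generation 1: 5 live cells
(generation 1 grid is the final answer)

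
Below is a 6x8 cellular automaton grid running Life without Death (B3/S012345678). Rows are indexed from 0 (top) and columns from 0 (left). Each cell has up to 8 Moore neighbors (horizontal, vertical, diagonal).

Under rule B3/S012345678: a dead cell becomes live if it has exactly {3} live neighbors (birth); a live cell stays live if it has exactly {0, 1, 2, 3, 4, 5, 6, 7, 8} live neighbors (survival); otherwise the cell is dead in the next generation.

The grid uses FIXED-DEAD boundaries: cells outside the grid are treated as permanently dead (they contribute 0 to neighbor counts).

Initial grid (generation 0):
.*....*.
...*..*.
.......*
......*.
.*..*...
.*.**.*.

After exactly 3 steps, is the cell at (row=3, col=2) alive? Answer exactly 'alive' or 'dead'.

Answer: alive

Derivation:
Simulating step by step:
Generation 0 (given above): 12 live cells
Generation 1: 18 live cells
.*....*.
...*..**
......**
......*.
.****...
.******.
Generation 2: 26 live cells
.*....**
...*.***
.....***
..**.***
.****.*.
.******.
Generation 3: 31 live cells
.*...***
...*****
..**.***
.***.***
.****.*.
.******.

Cell (3,2) at generation 3: 1 -> alive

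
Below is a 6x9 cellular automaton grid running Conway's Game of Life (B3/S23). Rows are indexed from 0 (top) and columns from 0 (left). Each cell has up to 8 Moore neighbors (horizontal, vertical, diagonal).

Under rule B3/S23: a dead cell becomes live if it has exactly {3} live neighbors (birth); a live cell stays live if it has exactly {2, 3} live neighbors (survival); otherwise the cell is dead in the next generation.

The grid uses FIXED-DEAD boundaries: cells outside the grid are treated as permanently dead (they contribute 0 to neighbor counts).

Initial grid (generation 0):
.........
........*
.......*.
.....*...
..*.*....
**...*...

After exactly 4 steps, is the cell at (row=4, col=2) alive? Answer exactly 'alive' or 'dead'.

Answer: dead

Derivation:
Simulating step by step:
Generation 0 (given above): 8 live cells
Generation 1: 4 live cells
.........
.........
.........
.........
.*..**...
.*.......
Generation 2: 0 live cells
.........
.........
.........
.........
.........
.........
Generation 3: 0 live cells
.........
.........
.........
.........
.........
.........
Generation 4: 0 live cells
.........
.........
.........
.........
.........
.........

Cell (4,2) at generation 4: 0 -> dead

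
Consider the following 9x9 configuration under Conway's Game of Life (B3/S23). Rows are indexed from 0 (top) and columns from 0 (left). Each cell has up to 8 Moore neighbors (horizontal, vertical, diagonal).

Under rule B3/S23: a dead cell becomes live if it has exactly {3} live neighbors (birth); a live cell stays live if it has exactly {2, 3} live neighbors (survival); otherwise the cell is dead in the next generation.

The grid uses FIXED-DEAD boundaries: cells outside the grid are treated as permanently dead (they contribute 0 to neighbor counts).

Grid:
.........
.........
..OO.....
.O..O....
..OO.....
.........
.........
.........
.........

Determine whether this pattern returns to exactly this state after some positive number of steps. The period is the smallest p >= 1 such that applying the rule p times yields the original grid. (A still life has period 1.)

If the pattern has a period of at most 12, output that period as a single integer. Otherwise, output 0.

Simulating and comparing each generation to the original:
Gen 0 (original, given above): 6 live cells
Gen 1: 6 live cells, MATCHES original -> period = 1

Answer: 1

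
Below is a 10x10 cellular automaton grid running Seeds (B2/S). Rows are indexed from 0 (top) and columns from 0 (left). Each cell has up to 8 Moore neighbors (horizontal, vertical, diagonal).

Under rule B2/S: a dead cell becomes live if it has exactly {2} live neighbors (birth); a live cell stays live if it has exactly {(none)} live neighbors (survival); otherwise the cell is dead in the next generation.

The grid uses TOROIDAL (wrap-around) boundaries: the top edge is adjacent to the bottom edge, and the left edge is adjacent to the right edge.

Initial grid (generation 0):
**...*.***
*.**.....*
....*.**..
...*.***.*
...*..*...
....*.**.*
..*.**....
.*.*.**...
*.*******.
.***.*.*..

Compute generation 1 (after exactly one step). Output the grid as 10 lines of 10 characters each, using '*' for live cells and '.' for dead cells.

Simulating step by step:
Generation 0 (given above): 44 live cells
Generation 1: 14 live cells
(generation 1 grid is the final answer)

Answer: ..........
..........
.*........
..*.......
*.*......*
..*.....*.
**......*.
*.......**
.........*
..........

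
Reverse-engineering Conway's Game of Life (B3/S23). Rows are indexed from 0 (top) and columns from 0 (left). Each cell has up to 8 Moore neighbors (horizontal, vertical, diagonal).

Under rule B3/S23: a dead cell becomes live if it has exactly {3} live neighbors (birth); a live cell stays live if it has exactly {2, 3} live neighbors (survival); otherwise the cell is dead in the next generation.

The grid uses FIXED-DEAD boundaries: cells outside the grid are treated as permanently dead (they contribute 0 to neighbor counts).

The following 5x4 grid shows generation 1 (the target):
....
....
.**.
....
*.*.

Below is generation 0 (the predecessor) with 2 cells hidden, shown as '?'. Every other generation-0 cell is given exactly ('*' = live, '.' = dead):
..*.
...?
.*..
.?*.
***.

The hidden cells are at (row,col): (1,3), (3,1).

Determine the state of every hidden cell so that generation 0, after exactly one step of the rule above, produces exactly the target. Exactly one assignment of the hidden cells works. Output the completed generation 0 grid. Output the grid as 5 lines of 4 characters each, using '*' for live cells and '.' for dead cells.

Answer: ..*.
....
.*..
.**.
***.

Derivation:
Hidden generation-0 cells (in order): (1,3), (3,1).
A hidden cell only influences target cells in its own 3x3 neighborhood. Try each of the 2^2 = 4 assignments, step the completed generation 0 forward once under B3/S23, and compare with the target:
  (1,3)=. (3,1)=. -> step gives (2,1)='.' but target has '*' -> reject
  (1,3)=. (3,1)=* -> step reproduces the target at every cell -> ACCEPT
  (1,3)=* (3,1)=. -> step gives (1,2)='*' but target has '.' -> reject
  (1,3)=* (3,1)=* -> step gives (1,2)='*' but target has '.' -> reject
Unique solution: (1,3)=dead, (3,1)=live.
Check: live-neighbor counts of every cell in the completed generation 0:
0101
1221
2231
4542
2432
Applying B3/S23 to generation 0 with these counts gives:
....
....
.**.
....
*.*.
which matches the target exactly.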